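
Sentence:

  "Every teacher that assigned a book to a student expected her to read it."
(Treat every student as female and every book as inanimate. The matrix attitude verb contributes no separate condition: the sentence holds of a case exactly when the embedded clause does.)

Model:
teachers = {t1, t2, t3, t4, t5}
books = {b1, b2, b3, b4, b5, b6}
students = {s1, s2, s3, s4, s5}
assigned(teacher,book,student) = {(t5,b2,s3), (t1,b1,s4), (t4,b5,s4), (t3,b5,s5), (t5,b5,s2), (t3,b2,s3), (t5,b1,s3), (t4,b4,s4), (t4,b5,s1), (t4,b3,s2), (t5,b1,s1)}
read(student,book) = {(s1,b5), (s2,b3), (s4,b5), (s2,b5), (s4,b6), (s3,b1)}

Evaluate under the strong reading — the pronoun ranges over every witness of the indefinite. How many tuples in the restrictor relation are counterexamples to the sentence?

6

"her" takes "a student" as antecedent and "it" takes "a book"; both are donkey pronouns co-varying with the restrictor.
Strong reading: for every (t,b,s) with assigned(t,b,s), read(s,b).
Restrictor triples: (t1,b1,s4)→read(s4,b1) ✗  (t3,b2,s3)→read(s3,b2) ✗  (t3,b5,s5)→read(s5,b5) ✗  (t4,b3,s2)→read(s2,b3) ✓  (t4,b4,s4)→read(s4,b4) ✗  (t4,b5,s1)→read(s1,b5) ✓  (t4,b5,s4)→read(s4,b5) ✓  (t5,b1,s1)→read(s1,b1) ✗  (t5,b1,s3)→read(s3,b1) ✓  (t5,b2,s3)→read(s3,b2) ✗  (t5,b5,s2)→read(s2,b5) ✓
Counterexamples (restrictor triples failing the scope): 6.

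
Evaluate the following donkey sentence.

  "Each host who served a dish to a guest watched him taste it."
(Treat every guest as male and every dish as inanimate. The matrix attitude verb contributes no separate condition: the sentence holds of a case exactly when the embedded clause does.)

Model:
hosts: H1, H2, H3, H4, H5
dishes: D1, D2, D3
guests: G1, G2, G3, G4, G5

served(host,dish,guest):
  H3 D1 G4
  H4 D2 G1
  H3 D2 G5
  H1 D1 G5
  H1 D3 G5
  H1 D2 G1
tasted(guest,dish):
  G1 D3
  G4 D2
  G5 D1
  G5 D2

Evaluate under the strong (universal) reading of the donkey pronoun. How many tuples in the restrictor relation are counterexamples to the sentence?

"him" takes "a guest" as antecedent and "it" takes "a dish"; both are donkey pronouns co-varying with the restrictor.
Strong reading: for every (h,d,g) with served(h,d,g), tasted(g,d).
Restrictor triples: (H1,D1,G5)→tasted(G5,D1) ✓  (H1,D2,G1)→tasted(G1,D2) ✗  (H1,D3,G5)→tasted(G5,D3) ✗  (H3,D1,G4)→tasted(G4,D1) ✗  (H3,D2,G5)→tasted(G5,D2) ✓  (H4,D2,G1)→tasted(G1,D2) ✗
Counterexamples (restrictor triples failing the scope): 4.

4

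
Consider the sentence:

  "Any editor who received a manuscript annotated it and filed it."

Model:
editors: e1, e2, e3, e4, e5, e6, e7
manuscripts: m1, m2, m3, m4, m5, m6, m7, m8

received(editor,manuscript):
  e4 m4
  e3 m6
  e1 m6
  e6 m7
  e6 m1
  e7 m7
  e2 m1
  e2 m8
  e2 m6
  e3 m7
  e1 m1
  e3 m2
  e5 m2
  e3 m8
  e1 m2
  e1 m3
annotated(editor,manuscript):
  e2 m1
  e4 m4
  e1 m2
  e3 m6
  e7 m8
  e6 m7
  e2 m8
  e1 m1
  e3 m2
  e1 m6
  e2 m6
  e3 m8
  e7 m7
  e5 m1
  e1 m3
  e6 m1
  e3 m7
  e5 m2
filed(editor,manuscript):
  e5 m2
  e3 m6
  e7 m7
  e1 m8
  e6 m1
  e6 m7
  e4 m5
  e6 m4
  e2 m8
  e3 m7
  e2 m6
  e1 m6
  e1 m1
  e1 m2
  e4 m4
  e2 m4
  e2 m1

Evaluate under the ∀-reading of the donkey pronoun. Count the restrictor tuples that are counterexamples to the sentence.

"it" takes "a manuscript" as antecedent — a donkey pronoun bound across the clause boundary.
Strong reading: for every (e,m) with received(e,m), annotated(e,m) ∧ filed(e,m).
Restrictor pairs: (e1,m1) ✓  (e1,m2) ✓  (e1,m3) ✗  (e1,m6) ✓  (e2,m1) ✓  (e2,m6) ✓  (e2,m8) ✓  (e3,m2) ✗  (e3,m6) ✓  (e3,m7) ✓  (e3,m8) ✗  (e4,m4) ✓  (e5,m2) ✓  (e6,m1) ✓  (e6,m7) ✓  (e7,m7) ✓
Counterexamples (restrictor pairs failing the scope): 3.

3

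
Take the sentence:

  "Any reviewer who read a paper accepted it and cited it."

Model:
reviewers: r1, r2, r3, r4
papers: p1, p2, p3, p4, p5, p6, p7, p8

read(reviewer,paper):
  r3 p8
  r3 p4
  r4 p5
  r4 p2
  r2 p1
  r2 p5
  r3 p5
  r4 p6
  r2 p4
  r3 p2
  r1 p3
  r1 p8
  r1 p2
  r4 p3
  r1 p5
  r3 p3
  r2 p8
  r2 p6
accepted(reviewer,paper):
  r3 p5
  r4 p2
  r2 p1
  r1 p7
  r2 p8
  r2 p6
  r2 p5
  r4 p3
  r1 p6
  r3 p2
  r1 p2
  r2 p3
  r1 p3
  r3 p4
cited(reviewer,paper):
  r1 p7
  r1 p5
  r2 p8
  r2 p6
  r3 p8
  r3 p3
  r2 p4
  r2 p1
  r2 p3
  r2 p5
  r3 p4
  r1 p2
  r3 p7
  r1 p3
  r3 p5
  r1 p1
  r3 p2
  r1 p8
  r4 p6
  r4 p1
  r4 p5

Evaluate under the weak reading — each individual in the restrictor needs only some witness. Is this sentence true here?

"it" takes "a paper" as antecedent — a donkey pronoun bound across the clause boundary.
Weak reading: every reviewer r with some read-paper has at least one read-paper p such that accepted(r,p) ∧ cited(r,p).
Per reviewer: r1:✓  r2:✓  r3:✓  r4:✗
r4 has no witness among its read-papers.

False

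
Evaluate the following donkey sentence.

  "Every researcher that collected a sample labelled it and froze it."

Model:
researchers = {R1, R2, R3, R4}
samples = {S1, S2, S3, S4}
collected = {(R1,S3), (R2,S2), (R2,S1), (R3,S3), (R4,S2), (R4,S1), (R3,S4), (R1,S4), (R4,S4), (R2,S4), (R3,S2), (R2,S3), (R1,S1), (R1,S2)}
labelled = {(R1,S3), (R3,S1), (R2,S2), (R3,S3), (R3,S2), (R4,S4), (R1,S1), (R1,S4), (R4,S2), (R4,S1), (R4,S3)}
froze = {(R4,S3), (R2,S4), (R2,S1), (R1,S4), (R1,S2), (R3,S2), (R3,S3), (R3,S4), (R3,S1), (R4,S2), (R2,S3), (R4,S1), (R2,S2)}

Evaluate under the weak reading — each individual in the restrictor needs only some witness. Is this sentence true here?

"it" takes "a sample" as antecedent — a donkey pronoun bound across the clause boundary.
Weak reading: every researcher r with some collected-sample has at least one collected-sample s such that labelled(r,s) ∧ froze(r,s).
Per researcher: R1:✓  R2:✓  R3:✓  R4:✓
Every researcher in the restrictor has a witness.

True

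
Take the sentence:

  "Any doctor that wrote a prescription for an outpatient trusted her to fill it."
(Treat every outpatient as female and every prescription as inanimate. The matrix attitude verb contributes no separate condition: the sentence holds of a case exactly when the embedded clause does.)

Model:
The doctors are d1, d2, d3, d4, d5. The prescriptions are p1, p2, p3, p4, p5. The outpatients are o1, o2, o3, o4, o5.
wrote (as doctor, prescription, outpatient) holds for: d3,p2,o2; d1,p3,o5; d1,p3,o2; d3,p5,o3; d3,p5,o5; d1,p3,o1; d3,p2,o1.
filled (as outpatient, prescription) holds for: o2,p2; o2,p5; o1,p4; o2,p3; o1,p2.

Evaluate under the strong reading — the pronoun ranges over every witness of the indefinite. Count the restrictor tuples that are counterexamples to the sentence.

4

"her" takes "an outpatient" as antecedent and "it" takes "a prescription"; both are donkey pronouns co-varying with the restrictor.
Strong reading: for every (d,p,o) with wrote(d,p,o), filled(o,p).
Restrictor triples: (d1,p3,o1)→filled(o1,p3) ✗  (d1,p3,o2)→filled(o2,p3) ✓  (d1,p3,o5)→filled(o5,p3) ✗  (d3,p2,o1)→filled(o1,p2) ✓  (d3,p2,o2)→filled(o2,p2) ✓  (d3,p5,o3)→filled(o3,p5) ✗  (d3,p5,o5)→filled(o5,p5) ✗
Counterexamples (restrictor triples failing the scope): 4.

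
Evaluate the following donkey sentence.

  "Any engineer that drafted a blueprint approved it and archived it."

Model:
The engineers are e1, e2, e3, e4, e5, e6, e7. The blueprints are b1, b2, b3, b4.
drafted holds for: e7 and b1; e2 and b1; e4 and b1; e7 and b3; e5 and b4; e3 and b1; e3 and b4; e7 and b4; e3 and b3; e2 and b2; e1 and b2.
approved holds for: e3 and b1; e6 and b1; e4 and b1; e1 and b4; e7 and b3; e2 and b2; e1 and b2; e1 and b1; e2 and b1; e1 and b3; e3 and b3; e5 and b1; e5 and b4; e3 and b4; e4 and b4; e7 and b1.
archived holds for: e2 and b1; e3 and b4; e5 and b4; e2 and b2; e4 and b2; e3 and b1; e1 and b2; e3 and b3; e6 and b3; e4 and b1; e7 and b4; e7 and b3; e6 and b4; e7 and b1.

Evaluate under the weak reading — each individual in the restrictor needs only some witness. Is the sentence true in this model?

"it" takes "a blueprint" as antecedent — a donkey pronoun bound across the clause boundary.
Weak reading: every engineer e with some drafted-blueprint has at least one drafted-blueprint b such that approved(e,b) ∧ archived(e,b).
Per engineer: e1:✓  e2:✓  e3:✓  e4:✓  e5:✓  e7:✓
Every engineer in the restrictor has a witness.

True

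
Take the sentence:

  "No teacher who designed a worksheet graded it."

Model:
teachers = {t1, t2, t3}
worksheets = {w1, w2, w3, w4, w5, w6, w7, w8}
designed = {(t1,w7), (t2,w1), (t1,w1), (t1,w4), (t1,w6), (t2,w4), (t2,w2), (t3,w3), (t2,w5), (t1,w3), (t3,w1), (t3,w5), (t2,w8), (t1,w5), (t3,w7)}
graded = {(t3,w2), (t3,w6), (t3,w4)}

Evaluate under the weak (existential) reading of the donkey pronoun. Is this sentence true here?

"it" takes "a worksheet" as antecedent — a donkey pronoun bound across the clause boundary.
Truth condition: for no (t,w) with designed(t,w) does graded(t,w) hold.
Restrictor pairs — does the scope hold? (t1,w1):fails  (t1,w3):fails  (t1,w4):fails  (t1,w5):fails  (t1,w6):fails  (t1,w7):fails  (t2,w1):fails  (t2,w2):fails  (t2,w4):fails  (t2,w5):fails  (t2,w8):fails  (t3,w1):fails  (t3,w3):fails  (t3,w5):fails  (t3,w7):fails
Scope holds for no restrictor pair, so the sentence is true.

True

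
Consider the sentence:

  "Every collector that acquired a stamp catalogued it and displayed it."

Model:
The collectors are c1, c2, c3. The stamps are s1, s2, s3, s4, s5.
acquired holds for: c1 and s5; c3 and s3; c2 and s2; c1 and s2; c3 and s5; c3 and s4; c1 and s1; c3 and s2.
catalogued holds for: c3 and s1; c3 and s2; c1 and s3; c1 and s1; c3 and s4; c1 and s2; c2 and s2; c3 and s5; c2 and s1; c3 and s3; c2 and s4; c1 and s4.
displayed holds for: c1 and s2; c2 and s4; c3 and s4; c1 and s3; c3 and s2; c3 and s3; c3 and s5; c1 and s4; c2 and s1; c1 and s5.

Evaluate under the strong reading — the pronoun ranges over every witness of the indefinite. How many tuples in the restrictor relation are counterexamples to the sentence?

3

"it" takes "a stamp" as antecedent — a donkey pronoun bound across the clause boundary.
Strong reading: for every (c,s) with acquired(c,s), catalogued(c,s) ∧ displayed(c,s).
Restrictor pairs: (c1,s1) ✗  (c1,s2) ✓  (c1,s5) ✗  (c2,s2) ✗  (c3,s2) ✓  (c3,s3) ✓  (c3,s4) ✓  (c3,s5) ✓
Counterexamples (restrictor pairs failing the scope): 3.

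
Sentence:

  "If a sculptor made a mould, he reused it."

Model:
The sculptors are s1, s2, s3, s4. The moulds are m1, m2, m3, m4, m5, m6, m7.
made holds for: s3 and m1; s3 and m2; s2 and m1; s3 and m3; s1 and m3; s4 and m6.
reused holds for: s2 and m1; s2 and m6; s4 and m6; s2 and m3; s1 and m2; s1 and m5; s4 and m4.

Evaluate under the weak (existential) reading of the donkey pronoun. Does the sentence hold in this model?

False

"it" takes "a mould" as antecedent — a donkey pronoun bound across the clause boundary.
Weak reading: every sculptor s with some made-mould has at least one made-mould m such that reused(s,m).
Per sculptor: s1:✗  s2:✓  s3:✗  s4:✓
s1 has no witness among its made-moulds.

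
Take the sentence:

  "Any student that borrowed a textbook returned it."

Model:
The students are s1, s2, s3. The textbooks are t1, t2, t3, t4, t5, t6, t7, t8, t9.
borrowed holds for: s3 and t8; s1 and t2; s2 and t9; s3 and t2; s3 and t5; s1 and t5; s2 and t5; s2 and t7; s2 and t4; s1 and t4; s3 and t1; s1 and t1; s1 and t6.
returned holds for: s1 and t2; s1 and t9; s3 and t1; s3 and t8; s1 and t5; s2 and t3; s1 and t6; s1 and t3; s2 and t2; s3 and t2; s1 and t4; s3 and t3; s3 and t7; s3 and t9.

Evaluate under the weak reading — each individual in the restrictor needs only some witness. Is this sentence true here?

"it" takes "a textbook" as antecedent — a donkey pronoun bound across the clause boundary.
Weak reading: every student s with some borrowed-textbook has at least one borrowed-textbook t such that returned(s,t).
Per student: s1:✓  s2:✗  s3:✓
s2 has no witness among its borrowed-textbooks.

False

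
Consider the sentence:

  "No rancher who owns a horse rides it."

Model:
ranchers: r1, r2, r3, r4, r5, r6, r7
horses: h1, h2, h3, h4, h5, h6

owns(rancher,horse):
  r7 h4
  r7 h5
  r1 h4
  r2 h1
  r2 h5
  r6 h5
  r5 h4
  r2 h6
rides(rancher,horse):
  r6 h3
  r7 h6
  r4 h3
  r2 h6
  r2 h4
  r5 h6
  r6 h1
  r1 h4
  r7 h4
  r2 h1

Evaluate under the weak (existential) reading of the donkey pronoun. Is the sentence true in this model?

False

"it" takes "a horse" as antecedent — a donkey pronoun bound across the clause boundary.
Truth condition: for no (r,h) with owns(r,h) does rides(r,h) hold.
Restrictor pairs — does the scope hold? (r1,h4):holds  (r2,h1):holds  (r2,h5):fails  (r2,h6):holds  (r5,h4):fails  (r6,h5):fails  (r7,h4):holds  (r7,h5):fails
Scope holds for 4 pair(s), so the sentence is false.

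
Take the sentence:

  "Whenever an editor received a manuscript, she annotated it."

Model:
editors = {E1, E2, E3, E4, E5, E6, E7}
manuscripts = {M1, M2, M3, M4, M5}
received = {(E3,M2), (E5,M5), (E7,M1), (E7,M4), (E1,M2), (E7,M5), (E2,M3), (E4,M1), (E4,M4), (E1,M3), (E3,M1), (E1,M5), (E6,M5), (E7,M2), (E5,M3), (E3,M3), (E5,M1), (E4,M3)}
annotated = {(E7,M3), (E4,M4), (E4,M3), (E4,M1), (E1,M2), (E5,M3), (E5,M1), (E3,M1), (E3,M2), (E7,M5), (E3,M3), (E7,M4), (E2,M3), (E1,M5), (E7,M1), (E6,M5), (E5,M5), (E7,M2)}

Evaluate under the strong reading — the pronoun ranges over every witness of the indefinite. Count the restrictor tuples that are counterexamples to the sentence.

1

"it" takes "a manuscript" as antecedent — a donkey pronoun bound across the clause boundary.
Strong reading: for every (e,m) with received(e,m), annotated(e,m).
Restrictor pairs: (E1,M2) ✓  (E1,M3) ✗  (E1,M5) ✓  (E2,M3) ✓  (E3,M1) ✓  (E3,M2) ✓  (E3,M3) ✓  (E4,M1) ✓  (E4,M3) ✓  (E4,M4) ✓  (E5,M1) ✓  (E5,M3) ✓  (E5,M5) ✓  (E6,M5) ✓  (E7,M1) ✓  (E7,M2) ✓  (E7,M4) ✓  (E7,M5) ✓
Counterexamples (restrictor pairs failing the scope): 1.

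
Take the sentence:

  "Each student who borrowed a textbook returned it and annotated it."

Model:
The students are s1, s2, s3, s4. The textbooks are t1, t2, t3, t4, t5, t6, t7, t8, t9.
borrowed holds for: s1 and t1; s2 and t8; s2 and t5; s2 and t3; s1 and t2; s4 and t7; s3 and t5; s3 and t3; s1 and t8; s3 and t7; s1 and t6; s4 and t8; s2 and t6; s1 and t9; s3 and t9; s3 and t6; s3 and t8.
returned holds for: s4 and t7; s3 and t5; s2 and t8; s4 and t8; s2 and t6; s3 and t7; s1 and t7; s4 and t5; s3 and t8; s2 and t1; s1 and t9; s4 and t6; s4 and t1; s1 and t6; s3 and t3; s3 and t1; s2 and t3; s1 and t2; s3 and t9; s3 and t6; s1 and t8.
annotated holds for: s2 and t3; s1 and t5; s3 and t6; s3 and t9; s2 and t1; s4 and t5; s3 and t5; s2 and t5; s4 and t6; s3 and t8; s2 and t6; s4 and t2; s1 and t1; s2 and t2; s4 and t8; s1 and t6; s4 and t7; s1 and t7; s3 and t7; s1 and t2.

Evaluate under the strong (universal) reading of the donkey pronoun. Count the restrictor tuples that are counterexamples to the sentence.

6

"it" takes "a textbook" as antecedent — a donkey pronoun bound across the clause boundary.
Strong reading: for every (s,t) with borrowed(s,t), returned(s,t) ∧ annotated(s,t).
Restrictor pairs: (s1,t1) ✗  (s1,t2) ✓  (s1,t6) ✓  (s1,t8) ✗  (s1,t9) ✗  (s2,t3) ✓  (s2,t5) ✗  (s2,t6) ✓  (s2,t8) ✗  (s3,t3) ✗  (s3,t5) ✓  (s3,t6) ✓  (s3,t7) ✓  (s3,t8) ✓  (s3,t9) ✓  (s4,t7) ✓  (s4,t8) ✓
Counterexamples (restrictor pairs failing the scope): 6.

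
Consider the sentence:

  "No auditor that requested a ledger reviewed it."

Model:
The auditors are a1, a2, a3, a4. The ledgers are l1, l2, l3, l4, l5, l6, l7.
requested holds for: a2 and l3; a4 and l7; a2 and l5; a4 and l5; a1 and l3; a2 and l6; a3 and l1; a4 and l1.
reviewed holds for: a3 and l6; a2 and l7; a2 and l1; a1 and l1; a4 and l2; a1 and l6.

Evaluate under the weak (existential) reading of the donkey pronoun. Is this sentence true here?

"it" takes "a ledger" as antecedent — a donkey pronoun bound across the clause boundary.
Truth condition: for no (a,l) with requested(a,l) does reviewed(a,l) hold.
Restrictor pairs — does the scope hold? (a1,l3):fails  (a2,l3):fails  (a2,l5):fails  (a2,l6):fails  (a3,l1):fails  (a4,l1):fails  (a4,l5):fails  (a4,l7):fails
Scope holds for no restrictor pair, so the sentence is true.

True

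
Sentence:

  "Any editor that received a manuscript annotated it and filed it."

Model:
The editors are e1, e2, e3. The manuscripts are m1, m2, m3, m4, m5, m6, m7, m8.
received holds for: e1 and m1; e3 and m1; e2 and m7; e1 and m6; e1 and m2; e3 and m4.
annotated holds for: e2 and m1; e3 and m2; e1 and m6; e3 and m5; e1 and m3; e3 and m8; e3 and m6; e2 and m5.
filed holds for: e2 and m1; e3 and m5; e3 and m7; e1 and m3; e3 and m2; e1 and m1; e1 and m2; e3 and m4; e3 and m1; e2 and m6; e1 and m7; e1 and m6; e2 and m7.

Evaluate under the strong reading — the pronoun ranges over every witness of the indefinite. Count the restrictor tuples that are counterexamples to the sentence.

"it" takes "a manuscript" as antecedent — a donkey pronoun bound across the clause boundary.
Strong reading: for every (e,m) with received(e,m), annotated(e,m) ∧ filed(e,m).
Restrictor pairs: (e1,m1) ✗  (e1,m2) ✗  (e1,m6) ✓  (e2,m7) ✗  (e3,m1) ✗  (e3,m4) ✗
Counterexamples (restrictor pairs failing the scope): 5.

5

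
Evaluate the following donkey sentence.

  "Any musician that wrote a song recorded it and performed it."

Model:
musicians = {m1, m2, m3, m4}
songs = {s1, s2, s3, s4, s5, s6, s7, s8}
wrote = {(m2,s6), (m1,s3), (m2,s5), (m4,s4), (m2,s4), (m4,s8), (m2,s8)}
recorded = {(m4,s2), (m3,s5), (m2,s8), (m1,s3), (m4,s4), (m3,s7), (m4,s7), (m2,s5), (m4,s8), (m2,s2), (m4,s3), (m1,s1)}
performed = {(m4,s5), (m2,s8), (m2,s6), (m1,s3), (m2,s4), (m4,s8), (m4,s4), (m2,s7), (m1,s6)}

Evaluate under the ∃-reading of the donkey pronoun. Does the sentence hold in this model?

"it" takes "a song" as antecedent — a donkey pronoun bound across the clause boundary.
Weak reading: every musician m with some wrote-song has at least one wrote-song s such that recorded(m,s) ∧ performed(m,s).
Per musician: m1:✓  m2:✓  m4:✓
Every musician in the restrictor has a witness.

True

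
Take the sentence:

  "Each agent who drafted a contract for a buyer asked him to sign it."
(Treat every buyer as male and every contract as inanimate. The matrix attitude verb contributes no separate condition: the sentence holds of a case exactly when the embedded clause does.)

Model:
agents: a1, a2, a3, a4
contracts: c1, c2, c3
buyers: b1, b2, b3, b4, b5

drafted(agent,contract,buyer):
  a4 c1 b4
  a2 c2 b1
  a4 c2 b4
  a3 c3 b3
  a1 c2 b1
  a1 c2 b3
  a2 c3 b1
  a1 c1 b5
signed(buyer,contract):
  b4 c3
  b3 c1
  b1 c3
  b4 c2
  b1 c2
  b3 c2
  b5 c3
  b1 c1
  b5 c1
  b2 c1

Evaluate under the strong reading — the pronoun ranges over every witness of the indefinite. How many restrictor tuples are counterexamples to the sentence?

"him" takes "a buyer" as antecedent and "it" takes "a contract"; both are donkey pronouns co-varying with the restrictor.
Strong reading: for every (a,c,b) with drafted(a,c,b), signed(b,c).
Restrictor triples: (a1,c1,b5)→signed(b5,c1) ✓  (a1,c2,b1)→signed(b1,c2) ✓  (a1,c2,b3)→signed(b3,c2) ✓  (a2,c2,b1)→signed(b1,c2) ✓  (a2,c3,b1)→signed(b1,c3) ✓  (a3,c3,b3)→signed(b3,c3) ✗  (a4,c1,b4)→signed(b4,c1) ✗  (a4,c2,b4)→signed(b4,c2) ✓
Counterexamples (restrictor triples failing the scope): 2.

2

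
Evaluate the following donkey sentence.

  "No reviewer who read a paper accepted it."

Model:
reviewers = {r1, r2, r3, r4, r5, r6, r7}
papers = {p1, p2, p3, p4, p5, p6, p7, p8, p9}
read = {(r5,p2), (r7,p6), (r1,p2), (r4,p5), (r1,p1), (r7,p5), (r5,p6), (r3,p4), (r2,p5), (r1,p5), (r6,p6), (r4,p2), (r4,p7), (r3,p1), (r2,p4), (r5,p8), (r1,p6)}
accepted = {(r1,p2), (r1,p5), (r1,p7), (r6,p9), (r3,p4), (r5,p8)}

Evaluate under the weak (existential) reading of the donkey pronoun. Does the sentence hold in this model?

"it" takes "a paper" as antecedent — a donkey pronoun bound across the clause boundary.
Truth condition: for no (r,p) with read(r,p) does accepted(r,p) hold.
Restrictor pairs — does the scope hold? (r1,p1):fails  (r1,p2):holds  (r1,p5):holds  (r1,p6):fails  (r2,p4):fails  (r2,p5):fails  (r3,p1):fails  (r3,p4):holds  (r4,p2):fails  (r4,p5):fails  (r4,p7):fails  (r5,p2):fails  (r5,p6):fails  (r5,p8):holds  (r6,p6):fails  (r7,p5):fails  (r7,p6):fails
Scope holds for 4 pair(s), so the sentence is false.

False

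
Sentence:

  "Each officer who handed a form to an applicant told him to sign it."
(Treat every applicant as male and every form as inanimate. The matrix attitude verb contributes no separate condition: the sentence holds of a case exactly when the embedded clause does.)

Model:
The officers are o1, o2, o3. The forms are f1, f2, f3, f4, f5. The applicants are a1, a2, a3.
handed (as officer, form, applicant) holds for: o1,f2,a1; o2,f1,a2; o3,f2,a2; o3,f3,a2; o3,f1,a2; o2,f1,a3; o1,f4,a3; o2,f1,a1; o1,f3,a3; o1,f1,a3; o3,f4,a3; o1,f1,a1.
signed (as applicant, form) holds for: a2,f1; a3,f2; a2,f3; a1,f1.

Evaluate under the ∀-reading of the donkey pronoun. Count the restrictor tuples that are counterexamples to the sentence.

"him" takes "an applicant" as antecedent and "it" takes "a form"; both are donkey pronouns co-varying with the restrictor.
Strong reading: for every (o,f,a) with handed(o,f,a), signed(a,f).
Restrictor triples: (o1,f1,a1)→signed(a1,f1) ✓  (o1,f1,a3)→signed(a3,f1) ✗  (o1,f2,a1)→signed(a1,f2) ✗  (o1,f3,a3)→signed(a3,f3) ✗  (o1,f4,a3)→signed(a3,f4) ✗  (o2,f1,a1)→signed(a1,f1) ✓  (o2,f1,a2)→signed(a2,f1) ✓  (o2,f1,a3)→signed(a3,f1) ✗  (o3,f1,a2)→signed(a2,f1) ✓  (o3,f2,a2)→signed(a2,f2) ✗  (o3,f3,a2)→signed(a2,f3) ✓  (o3,f4,a3)→signed(a3,f4) ✗
Counterexamples (restrictor triples failing the scope): 7.

7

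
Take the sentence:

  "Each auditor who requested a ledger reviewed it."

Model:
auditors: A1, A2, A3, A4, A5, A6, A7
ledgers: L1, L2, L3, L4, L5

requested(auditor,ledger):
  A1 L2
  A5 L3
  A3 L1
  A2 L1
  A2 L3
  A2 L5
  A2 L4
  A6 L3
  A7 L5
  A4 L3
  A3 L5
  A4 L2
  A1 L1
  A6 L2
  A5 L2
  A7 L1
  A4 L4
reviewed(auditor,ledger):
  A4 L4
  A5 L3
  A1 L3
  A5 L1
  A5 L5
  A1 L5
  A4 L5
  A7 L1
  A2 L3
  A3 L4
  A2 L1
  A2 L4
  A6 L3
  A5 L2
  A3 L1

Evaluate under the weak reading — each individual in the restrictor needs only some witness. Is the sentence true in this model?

False

"it" takes "a ledger" as antecedent — a donkey pronoun bound across the clause boundary.
Weak reading: every auditor a with some requested-ledger has at least one requested-ledger l such that reviewed(a,l).
Per auditor: A1:✗  A2:✓  A3:✓  A4:✓  A5:✓  A6:✓  A7:✓
A1 has no witness among its requested-ledgers.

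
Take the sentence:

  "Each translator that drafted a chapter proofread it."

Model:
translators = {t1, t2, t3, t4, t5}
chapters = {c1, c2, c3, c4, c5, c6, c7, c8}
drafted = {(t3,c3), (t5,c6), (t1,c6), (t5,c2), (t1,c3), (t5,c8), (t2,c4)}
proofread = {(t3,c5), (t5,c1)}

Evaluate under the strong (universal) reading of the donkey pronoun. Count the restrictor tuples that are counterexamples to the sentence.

"it" takes "a chapter" as antecedent — a donkey pronoun bound across the clause boundary.
Strong reading: for every (t,c) with drafted(t,c), proofread(t,c).
Restrictor pairs: (t1,c3) ✗  (t1,c6) ✗  (t2,c4) ✗  (t3,c3) ✗  (t5,c2) ✗  (t5,c6) ✗  (t5,c8) ✗
Counterexamples (restrictor pairs failing the scope): 7.

7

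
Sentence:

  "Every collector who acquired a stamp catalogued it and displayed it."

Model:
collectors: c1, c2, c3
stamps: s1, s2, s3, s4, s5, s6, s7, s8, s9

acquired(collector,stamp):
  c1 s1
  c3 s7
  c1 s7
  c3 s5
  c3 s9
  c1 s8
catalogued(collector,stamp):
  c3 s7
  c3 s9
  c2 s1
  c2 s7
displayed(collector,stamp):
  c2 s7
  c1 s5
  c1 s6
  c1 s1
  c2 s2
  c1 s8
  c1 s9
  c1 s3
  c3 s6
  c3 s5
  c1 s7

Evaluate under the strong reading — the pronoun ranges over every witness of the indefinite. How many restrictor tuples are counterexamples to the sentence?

"it" takes "a stamp" as antecedent — a donkey pronoun bound across the clause boundary.
Strong reading: for every (c,s) with acquired(c,s), catalogued(c,s) ∧ displayed(c,s).
Restrictor pairs: (c1,s1) ✗  (c1,s7) ✗  (c1,s8) ✗  (c3,s5) ✗  (c3,s7) ✗  (c3,s9) ✗
Counterexamples (restrictor pairs failing the scope): 6.

6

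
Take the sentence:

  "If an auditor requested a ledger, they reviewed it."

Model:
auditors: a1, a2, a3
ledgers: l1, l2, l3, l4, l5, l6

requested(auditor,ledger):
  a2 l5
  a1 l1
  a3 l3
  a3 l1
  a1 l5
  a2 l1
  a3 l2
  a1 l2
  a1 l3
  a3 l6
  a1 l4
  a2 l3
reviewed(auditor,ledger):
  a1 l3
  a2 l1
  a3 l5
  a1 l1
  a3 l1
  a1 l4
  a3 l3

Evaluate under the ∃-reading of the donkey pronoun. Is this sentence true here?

"it" takes "a ledger" as antecedent — a donkey pronoun bound across the clause boundary.
Weak reading: every auditor a with some requested-ledger has at least one requested-ledger l such that reviewed(a,l).
Per auditor: a1:✓  a2:✓  a3:✓
Every auditor in the restrictor has a witness.

True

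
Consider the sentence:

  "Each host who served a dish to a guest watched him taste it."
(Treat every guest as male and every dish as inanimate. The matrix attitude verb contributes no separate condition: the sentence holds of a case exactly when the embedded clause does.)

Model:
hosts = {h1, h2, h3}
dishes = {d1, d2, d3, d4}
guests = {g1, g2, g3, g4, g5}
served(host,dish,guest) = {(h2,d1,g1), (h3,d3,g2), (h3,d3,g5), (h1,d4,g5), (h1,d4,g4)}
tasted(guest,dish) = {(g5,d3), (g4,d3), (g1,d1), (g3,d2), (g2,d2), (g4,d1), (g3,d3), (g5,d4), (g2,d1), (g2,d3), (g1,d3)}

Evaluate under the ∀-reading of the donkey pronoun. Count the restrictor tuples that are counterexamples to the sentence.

1

"him" takes "a guest" as antecedent and "it" takes "a dish"; both are donkey pronouns co-varying with the restrictor.
Strong reading: for every (h,d,g) with served(h,d,g), tasted(g,d).
Restrictor triples: (h1,d4,g4)→tasted(g4,d4) ✗  (h1,d4,g5)→tasted(g5,d4) ✓  (h2,d1,g1)→tasted(g1,d1) ✓  (h3,d3,g2)→tasted(g2,d3) ✓  (h3,d3,g5)→tasted(g5,d3) ✓
Counterexamples (restrictor triples failing the scope): 1.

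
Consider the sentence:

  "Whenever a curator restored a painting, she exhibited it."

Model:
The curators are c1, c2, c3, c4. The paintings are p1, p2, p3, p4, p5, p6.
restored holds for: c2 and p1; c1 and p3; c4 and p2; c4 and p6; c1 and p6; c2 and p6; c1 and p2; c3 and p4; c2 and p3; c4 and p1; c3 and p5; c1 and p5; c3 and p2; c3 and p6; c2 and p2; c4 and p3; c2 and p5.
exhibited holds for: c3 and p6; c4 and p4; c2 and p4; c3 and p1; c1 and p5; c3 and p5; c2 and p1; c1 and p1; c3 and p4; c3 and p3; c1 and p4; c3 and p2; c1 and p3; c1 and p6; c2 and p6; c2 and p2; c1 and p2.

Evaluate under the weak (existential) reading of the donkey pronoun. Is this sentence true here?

"it" takes "a painting" as antecedent — a donkey pronoun bound across the clause boundary.
Weak reading: every curator c with some restored-painting has at least one restored-painting p such that exhibited(c,p).
Per curator: c1:✓  c2:✓  c3:✓  c4:✗
c4 has no witness among its restored-paintings.

False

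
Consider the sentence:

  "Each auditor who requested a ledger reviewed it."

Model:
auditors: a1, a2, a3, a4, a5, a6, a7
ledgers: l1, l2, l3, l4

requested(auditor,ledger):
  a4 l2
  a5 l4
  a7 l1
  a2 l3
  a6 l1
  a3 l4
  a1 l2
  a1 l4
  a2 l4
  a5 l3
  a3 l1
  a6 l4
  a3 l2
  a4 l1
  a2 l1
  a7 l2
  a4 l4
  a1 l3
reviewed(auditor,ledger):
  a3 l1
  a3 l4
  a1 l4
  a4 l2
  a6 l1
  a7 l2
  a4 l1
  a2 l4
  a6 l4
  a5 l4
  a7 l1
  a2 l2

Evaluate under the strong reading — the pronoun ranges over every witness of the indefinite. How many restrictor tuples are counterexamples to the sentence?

"it" takes "a ledger" as antecedent — a donkey pronoun bound across the clause boundary.
Strong reading: for every (a,l) with requested(a,l), reviewed(a,l).
Restrictor pairs: (a1,l2) ✗  (a1,l3) ✗  (a1,l4) ✓  (a2,l1) ✗  (a2,l3) ✗  (a2,l4) ✓  (a3,l1) ✓  (a3,l2) ✗  (a3,l4) ✓  (a4,l1) ✓  (a4,l2) ✓  (a4,l4) ✗  (a5,l3) ✗  (a5,l4) ✓  (a6,l1) ✓  (a6,l4) ✓  (a7,l1) ✓  (a7,l2) ✓
Counterexamples (restrictor pairs failing the scope): 7.

7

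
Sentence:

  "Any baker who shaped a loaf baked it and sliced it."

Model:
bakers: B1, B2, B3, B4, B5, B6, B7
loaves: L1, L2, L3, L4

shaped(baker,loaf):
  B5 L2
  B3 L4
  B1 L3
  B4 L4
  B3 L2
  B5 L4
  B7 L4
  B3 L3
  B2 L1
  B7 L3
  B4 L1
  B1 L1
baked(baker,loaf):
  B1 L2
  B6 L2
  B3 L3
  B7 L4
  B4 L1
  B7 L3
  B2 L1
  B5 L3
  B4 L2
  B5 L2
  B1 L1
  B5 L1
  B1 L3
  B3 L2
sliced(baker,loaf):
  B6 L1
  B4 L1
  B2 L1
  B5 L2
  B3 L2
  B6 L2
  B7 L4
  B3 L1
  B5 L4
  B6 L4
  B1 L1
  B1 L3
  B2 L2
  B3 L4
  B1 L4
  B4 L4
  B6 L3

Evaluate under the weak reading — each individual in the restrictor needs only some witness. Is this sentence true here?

True

"it" takes "a loaf" as antecedent — a donkey pronoun bound across the clause boundary.
Weak reading: every baker b with some shaped-loaf has at least one shaped-loaf l such that baked(b,l) ∧ sliced(b,l).
Per baker: B1:✓  B2:✓  B3:✓  B4:✓  B5:✓  B7:✓
Every baker in the restrictor has a witness.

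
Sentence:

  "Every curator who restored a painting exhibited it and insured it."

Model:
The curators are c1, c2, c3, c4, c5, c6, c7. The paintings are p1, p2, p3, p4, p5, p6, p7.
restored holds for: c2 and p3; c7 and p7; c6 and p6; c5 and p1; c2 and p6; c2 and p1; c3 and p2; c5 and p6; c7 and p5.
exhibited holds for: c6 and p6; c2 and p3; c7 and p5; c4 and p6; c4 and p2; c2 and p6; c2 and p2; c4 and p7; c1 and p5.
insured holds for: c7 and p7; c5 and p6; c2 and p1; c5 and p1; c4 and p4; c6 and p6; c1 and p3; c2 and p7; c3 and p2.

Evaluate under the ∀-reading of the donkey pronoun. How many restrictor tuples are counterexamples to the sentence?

8

"it" takes "a painting" as antecedent — a donkey pronoun bound across the clause boundary.
Strong reading: for every (c,p) with restored(c,p), exhibited(c,p) ∧ insured(c,p).
Restrictor pairs: (c2,p1) ✗  (c2,p3) ✗  (c2,p6) ✗  (c3,p2) ✗  (c5,p1) ✗  (c5,p6) ✗  (c6,p6) ✓  (c7,p5) ✗  (c7,p7) ✗
Counterexamples (restrictor pairs failing the scope): 8.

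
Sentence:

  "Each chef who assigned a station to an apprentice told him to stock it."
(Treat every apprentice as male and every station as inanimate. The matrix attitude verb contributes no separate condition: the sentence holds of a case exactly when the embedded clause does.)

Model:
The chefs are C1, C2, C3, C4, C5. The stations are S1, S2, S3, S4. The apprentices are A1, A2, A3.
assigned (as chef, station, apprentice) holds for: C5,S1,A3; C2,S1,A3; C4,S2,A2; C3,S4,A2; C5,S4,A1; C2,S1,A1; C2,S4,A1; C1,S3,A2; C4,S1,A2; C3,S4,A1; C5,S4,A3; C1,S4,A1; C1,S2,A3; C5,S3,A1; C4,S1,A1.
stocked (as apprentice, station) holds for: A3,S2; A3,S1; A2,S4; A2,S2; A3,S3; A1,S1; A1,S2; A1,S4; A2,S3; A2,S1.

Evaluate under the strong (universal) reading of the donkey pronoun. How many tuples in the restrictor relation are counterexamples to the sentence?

2

"him" takes "an apprentice" as antecedent and "it" takes "a station"; both are donkey pronouns co-varying with the restrictor.
Strong reading: for every (c,s,a) with assigned(c,s,a), stocked(a,s).
Restrictor triples: (C1,S2,A3)→stocked(A3,S2) ✓  (C1,S3,A2)→stocked(A2,S3) ✓  (C1,S4,A1)→stocked(A1,S4) ✓  (C2,S1,A1)→stocked(A1,S1) ✓  (C2,S1,A3)→stocked(A3,S1) ✓  (C2,S4,A1)→stocked(A1,S4) ✓  (C3,S4,A1)→stocked(A1,S4) ✓  (C3,S4,A2)→stocked(A2,S4) ✓  (C4,S1,A1)→stocked(A1,S1) ✓  (C4,S1,A2)→stocked(A2,S1) ✓  (C4,S2,A2)→stocked(A2,S2) ✓  (C5,S1,A3)→stocked(A3,S1) ✓  (C5,S3,A1)→stocked(A1,S3) ✗  (C5,S4,A1)→stocked(A1,S4) ✓  (C5,S4,A3)→stocked(A3,S4) ✗
Counterexamples (restrictor triples failing the scope): 2.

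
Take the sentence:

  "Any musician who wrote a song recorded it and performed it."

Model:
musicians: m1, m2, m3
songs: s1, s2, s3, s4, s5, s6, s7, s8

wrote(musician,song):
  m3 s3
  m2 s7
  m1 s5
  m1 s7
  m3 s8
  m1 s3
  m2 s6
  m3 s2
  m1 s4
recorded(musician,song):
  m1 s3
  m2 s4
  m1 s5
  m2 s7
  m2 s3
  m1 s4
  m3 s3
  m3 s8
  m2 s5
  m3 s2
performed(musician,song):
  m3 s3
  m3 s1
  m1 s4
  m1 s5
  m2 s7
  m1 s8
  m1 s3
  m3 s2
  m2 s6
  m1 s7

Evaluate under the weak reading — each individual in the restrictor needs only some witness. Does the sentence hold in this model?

True

"it" takes "a song" as antecedent — a donkey pronoun bound across the clause boundary.
Weak reading: every musician m with some wrote-song has at least one wrote-song s such that recorded(m,s) ∧ performed(m,s).
Per musician: m1:✓  m2:✓  m3:✓
Every musician in the restrictor has a witness.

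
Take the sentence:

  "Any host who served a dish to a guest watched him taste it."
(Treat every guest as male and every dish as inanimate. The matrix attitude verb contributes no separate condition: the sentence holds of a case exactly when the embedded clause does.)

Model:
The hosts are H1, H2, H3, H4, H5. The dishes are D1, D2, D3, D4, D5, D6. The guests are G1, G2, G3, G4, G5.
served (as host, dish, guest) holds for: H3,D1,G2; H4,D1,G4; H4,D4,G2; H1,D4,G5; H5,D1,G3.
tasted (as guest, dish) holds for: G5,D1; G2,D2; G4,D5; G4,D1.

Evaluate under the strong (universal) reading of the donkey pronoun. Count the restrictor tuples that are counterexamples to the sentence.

"him" takes "a guest" as antecedent and "it" takes "a dish"; both are donkey pronouns co-varying with the restrictor.
Strong reading: for every (h,d,g) with served(h,d,g), tasted(g,d).
Restrictor triples: (H1,D4,G5)→tasted(G5,D4) ✗  (H3,D1,G2)→tasted(G2,D1) ✗  (H4,D1,G4)→tasted(G4,D1) ✓  (H4,D4,G2)→tasted(G2,D4) ✗  (H5,D1,G3)→tasted(G3,D1) ✗
Counterexamples (restrictor triples failing the scope): 4.

4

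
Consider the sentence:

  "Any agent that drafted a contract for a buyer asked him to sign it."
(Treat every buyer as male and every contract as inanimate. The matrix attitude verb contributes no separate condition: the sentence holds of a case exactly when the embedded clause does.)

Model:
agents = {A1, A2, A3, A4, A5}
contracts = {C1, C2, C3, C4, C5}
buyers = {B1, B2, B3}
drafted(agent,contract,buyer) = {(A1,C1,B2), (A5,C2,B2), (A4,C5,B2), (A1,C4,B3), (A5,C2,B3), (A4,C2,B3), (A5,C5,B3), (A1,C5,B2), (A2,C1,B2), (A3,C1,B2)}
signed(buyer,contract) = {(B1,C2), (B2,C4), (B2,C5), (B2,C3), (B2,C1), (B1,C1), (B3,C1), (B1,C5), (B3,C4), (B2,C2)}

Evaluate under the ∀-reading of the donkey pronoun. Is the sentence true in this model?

"him" takes "a buyer" as antecedent and "it" takes "a contract"; both are donkey pronouns co-varying with the restrictor.
Strong reading: for every (a,c,b) with drafted(a,c,b), signed(b,c).
Restrictor triples: (A1,C1,B2)→signed(B2,C1) ✓  (A1,C4,B3)→signed(B3,C4) ✓  (A1,C5,B2)→signed(B2,C5) ✓  (A2,C1,B2)→signed(B2,C1) ✓  (A3,C1,B2)→signed(B2,C1) ✓  (A4,C2,B3)→signed(B3,C2) ✗  (A4,C5,B2)→signed(B2,C5) ✓  (A5,C2,B2)→signed(B2,C2) ✓  (A5,C2,B3)→signed(B3,C2) ✗  (A5,C5,B3)→signed(B3,C5) ✗
Counterexample: (A4,C2,B3) — signed(B3,C2) does not hold.

False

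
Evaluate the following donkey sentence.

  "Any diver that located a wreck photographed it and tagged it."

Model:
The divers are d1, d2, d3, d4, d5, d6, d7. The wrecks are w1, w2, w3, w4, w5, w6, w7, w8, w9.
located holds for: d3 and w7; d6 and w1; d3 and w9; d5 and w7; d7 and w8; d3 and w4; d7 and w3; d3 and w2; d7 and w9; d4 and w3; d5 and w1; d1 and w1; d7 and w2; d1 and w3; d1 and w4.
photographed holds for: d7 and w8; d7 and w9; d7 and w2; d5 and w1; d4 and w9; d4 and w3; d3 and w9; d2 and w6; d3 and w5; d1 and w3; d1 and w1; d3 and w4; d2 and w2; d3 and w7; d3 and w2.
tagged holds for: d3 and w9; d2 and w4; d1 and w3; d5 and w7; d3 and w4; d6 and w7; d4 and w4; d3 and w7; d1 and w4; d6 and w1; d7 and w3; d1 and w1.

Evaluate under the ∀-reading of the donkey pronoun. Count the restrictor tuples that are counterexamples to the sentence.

10

"it" takes "a wreck" as antecedent — a donkey pronoun bound across the clause boundary.
Strong reading: for every (d,w) with located(d,w), photographed(d,w) ∧ tagged(d,w).
Restrictor pairs: (d1,w1) ✓  (d1,w3) ✓  (d1,w4) ✗  (d3,w2) ✗  (d3,w4) ✓  (d3,w7) ✓  (d3,w9) ✓  (d4,w3) ✗  (d5,w1) ✗  (d5,w7) ✗  (d6,w1) ✗  (d7,w2) ✗  (d7,w3) ✗  (d7,w8) ✗  (d7,w9) ✗
Counterexamples (restrictor pairs failing the scope): 10.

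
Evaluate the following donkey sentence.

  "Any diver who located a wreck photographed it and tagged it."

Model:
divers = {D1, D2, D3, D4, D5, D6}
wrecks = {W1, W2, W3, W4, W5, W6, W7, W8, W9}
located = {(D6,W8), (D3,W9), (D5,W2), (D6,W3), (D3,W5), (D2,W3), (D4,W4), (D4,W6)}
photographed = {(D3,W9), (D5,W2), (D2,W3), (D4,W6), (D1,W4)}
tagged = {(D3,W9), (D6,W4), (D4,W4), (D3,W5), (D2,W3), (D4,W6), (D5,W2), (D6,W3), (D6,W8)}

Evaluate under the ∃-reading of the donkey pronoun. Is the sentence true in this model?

False

"it" takes "a wreck" as antecedent — a donkey pronoun bound across the clause boundary.
Weak reading: every diver d with some located-wreck has at least one located-wreck w such that photographed(d,w) ∧ tagged(d,w).
Per diver: D2:✓  D3:✓  D4:✓  D5:✓  D6:✗
D6 has no witness among its located-wrecks.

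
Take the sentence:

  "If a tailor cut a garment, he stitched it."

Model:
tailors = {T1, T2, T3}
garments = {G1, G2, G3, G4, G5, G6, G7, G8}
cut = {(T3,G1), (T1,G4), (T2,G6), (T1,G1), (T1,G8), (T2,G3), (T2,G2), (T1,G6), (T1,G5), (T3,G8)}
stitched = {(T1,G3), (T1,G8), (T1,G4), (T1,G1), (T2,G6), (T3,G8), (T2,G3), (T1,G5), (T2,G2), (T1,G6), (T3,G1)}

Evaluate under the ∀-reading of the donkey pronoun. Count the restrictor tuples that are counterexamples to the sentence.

"it" takes "a garment" as antecedent — a donkey pronoun bound across the clause boundary.
Strong reading: for every (t,g) with cut(t,g), stitched(t,g).
Restrictor pairs: (T1,G1) ✓  (T1,G4) ✓  (T1,G5) ✓  (T1,G6) ✓  (T1,G8) ✓  (T2,G2) ✓  (T2,G3) ✓  (T2,G6) ✓  (T3,G1) ✓  (T3,G8) ✓
Counterexamples (restrictor pairs failing the scope): 0.

0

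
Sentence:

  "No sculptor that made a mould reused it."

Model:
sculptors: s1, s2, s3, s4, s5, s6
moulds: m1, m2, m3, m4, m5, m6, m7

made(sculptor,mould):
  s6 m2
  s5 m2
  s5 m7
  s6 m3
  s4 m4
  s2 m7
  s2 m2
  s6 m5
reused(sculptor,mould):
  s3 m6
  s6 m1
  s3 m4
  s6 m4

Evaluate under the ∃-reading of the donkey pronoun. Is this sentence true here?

"it" takes "a mould" as antecedent — a donkey pronoun bound across the clause boundary.
Truth condition: for no (s,m) with made(s,m) does reused(s,m) hold.
Restrictor pairs — does the scope hold? (s2,m2):fails  (s2,m7):fails  (s4,m4):fails  (s5,m2):fails  (s5,m7):fails  (s6,m2):fails  (s6,m3):fails  (s6,m5):fails
Scope holds for no restrictor pair, so the sentence is true.

True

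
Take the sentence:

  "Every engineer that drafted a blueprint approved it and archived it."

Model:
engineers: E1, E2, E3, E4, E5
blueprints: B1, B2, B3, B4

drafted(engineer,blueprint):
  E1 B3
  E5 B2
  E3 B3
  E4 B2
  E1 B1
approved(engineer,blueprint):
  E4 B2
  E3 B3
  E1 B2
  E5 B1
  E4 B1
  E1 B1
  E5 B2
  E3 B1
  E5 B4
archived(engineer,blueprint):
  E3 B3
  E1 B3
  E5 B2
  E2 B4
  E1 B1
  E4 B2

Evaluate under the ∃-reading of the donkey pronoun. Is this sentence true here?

True

"it" takes "a blueprint" as antecedent — a donkey pronoun bound across the clause boundary.
Weak reading: every engineer e with some drafted-blueprint has at least one drafted-blueprint b such that approved(e,b) ∧ archived(e,b).
Per engineer: E1:✓  E3:✓  E4:✓  E5:✓
Every engineer in the restrictor has a witness.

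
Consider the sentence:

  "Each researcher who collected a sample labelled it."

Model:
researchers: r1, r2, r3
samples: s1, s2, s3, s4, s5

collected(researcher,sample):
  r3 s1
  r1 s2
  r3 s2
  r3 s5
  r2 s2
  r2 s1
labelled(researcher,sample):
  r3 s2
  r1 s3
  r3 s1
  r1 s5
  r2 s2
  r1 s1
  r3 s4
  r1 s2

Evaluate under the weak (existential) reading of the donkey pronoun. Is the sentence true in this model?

"it" takes "a sample" as antecedent — a donkey pronoun bound across the clause boundary.
Weak reading: every researcher r with some collected-sample has at least one collected-sample s such that labelled(r,s).
Per researcher: r1:✓  r2:✓  r3:✓
Every researcher in the restrictor has a witness.

True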